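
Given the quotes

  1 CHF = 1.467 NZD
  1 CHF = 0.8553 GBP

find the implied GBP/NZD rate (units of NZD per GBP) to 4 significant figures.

1 GBP ÷ 0.8553 = 1.16918 CHF
1.16918 CHF × 1.467 = 1.71519 NZD

GBP/NZD = 1.715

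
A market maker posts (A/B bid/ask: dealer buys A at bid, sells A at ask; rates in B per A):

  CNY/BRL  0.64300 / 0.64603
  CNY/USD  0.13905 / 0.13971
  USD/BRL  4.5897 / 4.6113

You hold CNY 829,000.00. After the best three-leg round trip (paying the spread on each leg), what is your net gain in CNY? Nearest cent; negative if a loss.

Net result: CNY -1,601.68 (no profitable arbitrage after spreads)

Best loop CNY → BRL → USD → CNY:
CNY 829,000.00 × 0.64300 (sell CNY at bid) = BRL 533,047.00
BRL 533,047.00 ÷ 4.6113 (buy USD at ask) = USD 115,595.82
USD 115,595.82 ÷ 0.13971 (buy CNY at ask) = CNY 827,398.32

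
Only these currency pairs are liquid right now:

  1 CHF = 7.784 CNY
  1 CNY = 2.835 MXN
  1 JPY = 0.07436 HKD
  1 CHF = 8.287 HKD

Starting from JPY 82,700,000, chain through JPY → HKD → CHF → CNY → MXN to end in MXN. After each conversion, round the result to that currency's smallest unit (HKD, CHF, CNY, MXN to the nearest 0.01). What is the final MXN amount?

MXN 16,375,834.46

JPY 82,700,000 × 0.07436 = HKD 6,149,572.00
HKD 6,149,572.00 ÷ 8.287 = CHF 742,074.57
CHF 742,074.57 × 7.784 = CNY 5,776,308.45
CNY 5,776,308.45 × 2.835 = MXN 16,375,834.46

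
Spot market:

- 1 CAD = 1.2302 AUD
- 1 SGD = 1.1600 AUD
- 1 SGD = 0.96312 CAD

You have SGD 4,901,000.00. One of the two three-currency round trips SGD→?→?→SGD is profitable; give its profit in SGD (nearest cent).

Profitable loop is SGD → CAD → AUD → SGD:
SGD 4,901,000.00 × 0.96312 = CAD 4,720,251.12
CAD 4,720,251.12 × 1.2302 = AUD 5,806,852.93
AUD 5,806,852.93 ÷ 1.1600 = SGD 5,005,907.70
Profit = SGD 5,005,907.70 − SGD 4,901,000.00

Profit: SGD 104,907.70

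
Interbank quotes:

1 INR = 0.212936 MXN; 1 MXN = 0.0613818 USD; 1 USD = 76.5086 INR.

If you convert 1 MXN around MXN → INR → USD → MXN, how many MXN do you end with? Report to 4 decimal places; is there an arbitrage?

1.0000 (no arbitrage)

Around MXN → INR → USD → MXN: 1 ÷ 0.212936 ÷ 76.5086 ÷ 0.0613818 = 1.000002
Product ≈ 1 (deviation 0.000%, within rounding noise).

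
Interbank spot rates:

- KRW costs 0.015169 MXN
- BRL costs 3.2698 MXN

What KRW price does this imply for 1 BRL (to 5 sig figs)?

BRL/KRW = 215.56

1 BRL × 3.2698 = 3.2698 MXN
3.2698 MXN ÷ 0.015169 = 215.558 KRW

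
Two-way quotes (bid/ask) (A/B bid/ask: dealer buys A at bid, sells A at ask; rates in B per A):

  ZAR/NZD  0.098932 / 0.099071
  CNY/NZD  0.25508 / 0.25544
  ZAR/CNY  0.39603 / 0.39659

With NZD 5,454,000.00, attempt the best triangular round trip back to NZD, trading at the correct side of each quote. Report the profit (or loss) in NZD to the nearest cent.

Net profit: NZD 107,258.48

Best loop NZD → ZAR → CNY → NZD:
NZD 5,454,000.00 ÷ 0.099071 (buy ZAR at ask) = ZAR 55,051,427.76
ZAR 55,051,427.76 × 0.39603 (sell ZAR at bid) = CNY 21,802,016.94
CNY 21,802,016.94 × 0.25508 (sell CNY at bid) = NZD 5,561,258.48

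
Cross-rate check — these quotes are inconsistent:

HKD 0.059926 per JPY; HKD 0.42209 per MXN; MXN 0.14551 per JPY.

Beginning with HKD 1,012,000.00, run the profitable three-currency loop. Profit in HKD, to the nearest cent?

Profit: HKD 25,201.48

Profitable loop is HKD → JPY → MXN → HKD:
HKD 1,012,000.00 ÷ 0.059926 = JPY 16,887,495
JPY 16,887,495 × 0.14551 = MXN 2,457,299.34
MXN 2,457,299.34 × 0.42209 = HKD 1,037,201.48
Profit = HKD 1,037,201.48 − HKD 1,012,000.00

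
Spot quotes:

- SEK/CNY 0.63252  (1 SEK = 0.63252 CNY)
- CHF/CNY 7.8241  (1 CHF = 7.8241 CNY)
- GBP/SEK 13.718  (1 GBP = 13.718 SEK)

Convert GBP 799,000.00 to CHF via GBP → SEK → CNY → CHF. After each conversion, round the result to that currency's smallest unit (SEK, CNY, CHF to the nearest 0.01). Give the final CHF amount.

CHF 886,089.21

GBP 799,000.00 × 13.718 = SEK 10,960,682.00
SEK 10,960,682.00 × 0.63252 = CNY 6,932,850.58
CNY 6,932,850.58 ÷ 7.8241 = CHF 886,089.21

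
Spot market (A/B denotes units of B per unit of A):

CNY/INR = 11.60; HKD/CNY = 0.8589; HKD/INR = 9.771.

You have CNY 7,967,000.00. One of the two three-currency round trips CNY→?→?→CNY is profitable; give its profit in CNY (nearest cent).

Profit: CNY 156,747.12

Profitable loop is CNY → INR → HKD → CNY:
CNY 7,967,000.00 × 11.60 = INR 92,417,200.00
INR 92,417,200.00 ÷ 9.771 = HKD 9,458,315.42
HKD 9,458,315.42 × 0.8589 = CNY 8,123,747.12
Profit = CNY 8,123,747.12 − CNY 7,967,000.00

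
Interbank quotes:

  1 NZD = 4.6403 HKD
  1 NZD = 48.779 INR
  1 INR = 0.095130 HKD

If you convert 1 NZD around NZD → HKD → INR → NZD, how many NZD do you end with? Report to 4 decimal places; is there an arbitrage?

Around NZD → HKD → INR → NZD: 1 × 4.6403 ÷ 0.095130 ÷ 48.779 = 0.999990
Product ≈ 1 (deviation 0.001%, within rounding noise).

1.0000 (no arbitrage)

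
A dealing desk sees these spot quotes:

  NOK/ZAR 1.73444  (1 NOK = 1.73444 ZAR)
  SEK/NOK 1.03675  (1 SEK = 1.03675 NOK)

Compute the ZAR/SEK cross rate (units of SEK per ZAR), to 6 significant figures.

1 ZAR ÷ 1.73444 = 0.576555 NOK
0.576555 NOK ÷ 1.03675 = 0.556118 SEK

ZAR/SEK = 0.556118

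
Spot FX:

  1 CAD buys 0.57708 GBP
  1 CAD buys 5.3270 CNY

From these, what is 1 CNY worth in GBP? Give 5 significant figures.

CNY/GBP = 0.10833

1 CNY ÷ 5.3270 = 0.187723 CAD
0.187723 CAD × 0.57708 = 0.108331 GBP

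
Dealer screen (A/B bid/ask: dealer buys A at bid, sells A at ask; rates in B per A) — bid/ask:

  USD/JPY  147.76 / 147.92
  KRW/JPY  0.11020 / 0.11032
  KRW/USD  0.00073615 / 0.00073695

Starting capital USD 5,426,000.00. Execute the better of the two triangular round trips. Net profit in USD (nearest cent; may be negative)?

Best loop USD → KRW → JPY → USD:
USD 5,426,000.00 ÷ 0.00073695 (buy KRW at ask) = KRW 7,362,779,022
KRW 7,362,779,022 × 0.11020 (sell KRW at bid) = JPY 811,378,248
JPY 811,378,248 ÷ 147.92 (buy USD at ask) = USD 5,485,250.46

Net profit: USD 59,250.46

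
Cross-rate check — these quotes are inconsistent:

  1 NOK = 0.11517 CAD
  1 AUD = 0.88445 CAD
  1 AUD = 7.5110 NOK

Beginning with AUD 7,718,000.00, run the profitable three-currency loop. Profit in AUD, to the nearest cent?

Profit: AUD 173,161.50

Profitable loop is AUD → CAD → NOK → AUD:
AUD 7,718,000.00 × 0.88445 = CAD 6,826,185.10
CAD 6,826,185.10 ÷ 0.11517 = NOK 59,270,514.02
NOK 59,270,514.02 ÷ 7.5110 = AUD 7,891,161.50
Profit = AUD 7,891,161.50 − AUD 7,718,000.00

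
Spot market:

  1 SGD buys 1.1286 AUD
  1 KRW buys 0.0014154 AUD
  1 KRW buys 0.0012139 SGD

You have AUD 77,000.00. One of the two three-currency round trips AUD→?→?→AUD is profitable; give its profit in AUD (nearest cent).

Profitable loop is AUD → SGD → KRW → AUD:
AUD 77,000.00 ÷ 1.1286 = SGD 68,226.12
SGD 68,226.12 ÷ 0.0012139 = KRW 56,204,070
KRW 56,204,070 × 0.0014154 = AUD 79,551.24
Profit = AUD 79,551.24 − AUD 77,000.00

Profit: AUD 2,551.24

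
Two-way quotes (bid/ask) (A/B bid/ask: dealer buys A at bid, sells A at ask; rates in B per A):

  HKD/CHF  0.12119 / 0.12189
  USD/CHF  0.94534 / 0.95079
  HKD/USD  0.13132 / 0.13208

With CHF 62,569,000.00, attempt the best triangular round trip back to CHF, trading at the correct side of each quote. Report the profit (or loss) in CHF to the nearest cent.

Net profit: CHF 1,156,029.55

Best loop CHF → HKD → USD → CHF:
CHF 62,569,000.00 ÷ 0.12189 (buy HKD at ask) = HKD 513,323,488.39
HKD 513,323,488.39 × 0.13132 (sell HKD at bid) = USD 67,409,640.50
USD 67,409,640.50 × 0.94534 (sell USD at bid) = CHF 63,725,029.55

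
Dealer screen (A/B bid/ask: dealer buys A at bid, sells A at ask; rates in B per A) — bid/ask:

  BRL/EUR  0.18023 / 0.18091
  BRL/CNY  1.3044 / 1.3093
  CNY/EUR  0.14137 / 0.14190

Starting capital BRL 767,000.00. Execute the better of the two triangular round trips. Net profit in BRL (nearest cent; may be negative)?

Best loop BRL → CNY → EUR → BRL:
BRL 767,000.00 × 1.3044 (sell BRL at bid) = CNY 1,000,474.80
CNY 1,000,474.80 × 0.14137 (sell CNY at bid) = EUR 141,437.12
EUR 141,437.12 ÷ 0.18091 (buy BRL at ask) = BRL 781,809.31

Net profit: BRL 14,809.31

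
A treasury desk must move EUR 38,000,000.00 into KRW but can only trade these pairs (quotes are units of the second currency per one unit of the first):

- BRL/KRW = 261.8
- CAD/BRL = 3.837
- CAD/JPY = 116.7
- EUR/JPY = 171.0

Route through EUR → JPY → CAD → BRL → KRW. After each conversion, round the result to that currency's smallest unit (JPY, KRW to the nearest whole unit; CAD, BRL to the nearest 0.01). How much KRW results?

EUR 38,000,000.00 × 171.0 = JPY 6,498,000,000
JPY 6,498,000,000 ÷ 116.7 = CAD 55,681,233.93
CAD 55,681,233.93 × 3.837 = BRL 213,648,894.59
BRL 213,648,894.59 × 261.8 = KRW 55,933,280,604

KRW 55,933,280,604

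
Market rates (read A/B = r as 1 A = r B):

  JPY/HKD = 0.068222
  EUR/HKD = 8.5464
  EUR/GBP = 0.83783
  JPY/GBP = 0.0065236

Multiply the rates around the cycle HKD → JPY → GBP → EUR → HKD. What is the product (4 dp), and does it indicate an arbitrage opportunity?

0.9754 (arbitrage exists)

Around HKD → JPY → GBP → EUR → HKD: 1 ÷ 0.068222 × 0.0065236 ÷ 0.83783 × 8.5464 = 0.975417
Product < 1; profitable direction is HKD → EUR → GBP → JPY → HKD.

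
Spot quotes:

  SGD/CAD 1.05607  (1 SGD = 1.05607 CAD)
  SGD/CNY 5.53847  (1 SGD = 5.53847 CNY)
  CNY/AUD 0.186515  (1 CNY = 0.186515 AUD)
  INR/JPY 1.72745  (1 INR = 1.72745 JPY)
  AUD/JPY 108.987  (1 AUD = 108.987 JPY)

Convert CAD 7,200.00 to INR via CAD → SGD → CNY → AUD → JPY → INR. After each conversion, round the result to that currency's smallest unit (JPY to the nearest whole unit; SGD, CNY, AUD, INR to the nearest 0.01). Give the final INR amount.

CAD 7,200.00 ÷ 1.05607 = SGD 6,817.73
SGD 6,817.73 × 5.53847 = CNY 37,759.79
CNY 37,759.79 × 0.186515 = AUD 7,042.77
AUD 7,042.77 × 108.987 = JPY 767,570
JPY 767,570 ÷ 1.72745 = INR 444,337.03

INR 444,337.03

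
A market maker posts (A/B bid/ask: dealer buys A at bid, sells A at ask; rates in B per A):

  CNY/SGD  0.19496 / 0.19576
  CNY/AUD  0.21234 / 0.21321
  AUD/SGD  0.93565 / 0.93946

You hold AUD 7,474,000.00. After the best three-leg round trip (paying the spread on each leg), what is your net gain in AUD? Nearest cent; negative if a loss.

Net profit: AUD 111,328.12

Best loop AUD → SGD → CNY → AUD:
AUD 7,474,000.00 × 0.93565 (sell AUD at bid) = SGD 6,993,048.10
SGD 6,993,048.10 ÷ 0.19576 (buy CNY at ask) = CNY 35,722,558.75
CNY 35,722,558.75 × 0.21234 (sell CNY at bid) = AUD 7,585,328.12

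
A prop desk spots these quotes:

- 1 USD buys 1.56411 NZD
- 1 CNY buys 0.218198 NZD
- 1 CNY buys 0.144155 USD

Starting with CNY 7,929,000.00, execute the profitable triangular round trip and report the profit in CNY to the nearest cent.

Profit: CNY 264,409.39

Profitable loop is CNY → USD → NZD → CNY:
CNY 7,929,000.00 × 0.144155 = USD 1,143,005.00
USD 1,143,005.00 × 1.56411 = NZD 1,787,785.54
NZD 1,787,785.54 ÷ 0.218198 = CNY 8,193,409.39
Profit = CNY 8,193,409.39 − CNY 7,929,000.00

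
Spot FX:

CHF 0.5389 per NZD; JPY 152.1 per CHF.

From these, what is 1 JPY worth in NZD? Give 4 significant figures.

JPY/NZD = 0.01220

1 JPY ÷ 152.1 = 0.00657462 CHF
0.00657462 CHF ÷ 0.5389 = 0.0122001 NZD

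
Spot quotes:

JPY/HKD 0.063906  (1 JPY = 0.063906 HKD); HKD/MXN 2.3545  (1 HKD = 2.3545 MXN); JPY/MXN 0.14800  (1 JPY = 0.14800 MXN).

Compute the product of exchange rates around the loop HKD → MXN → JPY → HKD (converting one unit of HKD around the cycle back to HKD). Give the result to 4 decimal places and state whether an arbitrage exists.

Around HKD → MXN → JPY → HKD: 1 × 2.3545 ÷ 0.14800 × 0.063906 = 1.016667
Product > 1; profitable direction is HKD → MXN → JPY → HKD.

1.0167 (arbitrage exists)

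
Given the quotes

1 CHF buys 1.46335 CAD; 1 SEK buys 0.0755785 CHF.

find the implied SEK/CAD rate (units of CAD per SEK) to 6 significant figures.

1 SEK × 0.0755785 = 0.0755785 CHF
0.0755785 CHF × 1.46335 = 0.110598 CAD

SEK/CAD = 0.110598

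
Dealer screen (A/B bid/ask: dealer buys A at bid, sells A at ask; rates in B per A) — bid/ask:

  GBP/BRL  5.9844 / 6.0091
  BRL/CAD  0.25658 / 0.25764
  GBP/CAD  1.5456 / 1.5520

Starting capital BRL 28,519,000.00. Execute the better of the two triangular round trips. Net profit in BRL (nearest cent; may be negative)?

Best loop BRL → GBP → CAD → BRL:
BRL 28,519,000.00 ÷ 6.0091 (buy GBP at ask) = GBP 4,745,968.61
GBP 4,745,968.61 × 1.5456 (sell GBP at bid) = CAD 7,335,369.09
CAD 7,335,369.09 ÷ 0.25764 (buy BRL at ask) = BRL 28,471,390.66

Net result: BRL -47,609.34 (no profitable arbitrage after spreads)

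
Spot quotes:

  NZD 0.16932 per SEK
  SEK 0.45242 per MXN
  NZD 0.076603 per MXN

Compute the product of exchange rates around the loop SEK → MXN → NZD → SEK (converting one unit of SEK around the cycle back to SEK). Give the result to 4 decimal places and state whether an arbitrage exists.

1.0000 (no arbitrage)

Around SEK → MXN → NZD → SEK: 1 ÷ 0.45242 × 0.076603 ÷ 0.16932 = 0.999990
Product ≈ 1 (deviation 0.001%, within rounding noise).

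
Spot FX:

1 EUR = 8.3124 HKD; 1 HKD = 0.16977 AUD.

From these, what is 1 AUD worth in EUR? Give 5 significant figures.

1 AUD ÷ 0.16977 = 5.89032 HKD
5.89032 HKD ÷ 8.3124 = 0.708619 EUR

AUD/EUR = 0.70862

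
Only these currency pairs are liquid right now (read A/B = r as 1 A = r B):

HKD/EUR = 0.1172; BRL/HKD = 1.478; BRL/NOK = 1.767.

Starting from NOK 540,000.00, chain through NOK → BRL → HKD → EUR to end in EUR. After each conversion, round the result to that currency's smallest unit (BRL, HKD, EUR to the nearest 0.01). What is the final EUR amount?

EUR 52,936.99

NOK 540,000.00 ÷ 1.767 = BRL 305,602.72
BRL 305,602.72 × 1.478 = HKD 451,680.82
HKD 451,680.82 × 0.1172 = EUR 52,936.99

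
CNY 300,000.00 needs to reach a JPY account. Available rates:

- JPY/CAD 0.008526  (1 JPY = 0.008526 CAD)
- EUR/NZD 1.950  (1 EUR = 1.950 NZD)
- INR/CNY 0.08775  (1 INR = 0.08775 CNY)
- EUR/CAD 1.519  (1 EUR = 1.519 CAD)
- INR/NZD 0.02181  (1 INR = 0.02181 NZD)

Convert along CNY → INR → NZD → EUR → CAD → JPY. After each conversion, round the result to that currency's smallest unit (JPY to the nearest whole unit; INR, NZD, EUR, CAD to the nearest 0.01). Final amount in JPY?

CNY 300,000.00 ÷ 0.08775 = INR 3,418,803.42
INR 3,418,803.42 × 0.02181 = NZD 74,564.10
NZD 74,564.10 ÷ 1.950 = EUR 38,238.00
EUR 38,238.00 × 1.519 = CAD 58,083.52
CAD 58,083.52 ÷ 0.008526 = JPY 6,812,517

JPY 6,812,517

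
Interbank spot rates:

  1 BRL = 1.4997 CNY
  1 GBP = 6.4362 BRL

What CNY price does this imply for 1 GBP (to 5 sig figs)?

GBP/CNY = 9.6524

1 GBP × 6.4362 = 6.4362 BRL
6.4362 BRL × 1.4997 = 9.65237 CNY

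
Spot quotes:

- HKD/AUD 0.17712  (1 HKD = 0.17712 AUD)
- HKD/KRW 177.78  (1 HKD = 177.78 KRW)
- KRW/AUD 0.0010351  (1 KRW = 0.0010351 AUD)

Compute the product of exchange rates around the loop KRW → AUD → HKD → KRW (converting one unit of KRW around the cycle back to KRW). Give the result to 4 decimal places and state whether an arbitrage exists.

Around KRW → AUD → HKD → KRW: 1 × 0.0010351 ÷ 0.17712 × 177.78 = 1.038957
Product > 1; profitable direction is KRW → AUD → HKD → KRW.

1.0390 (arbitrage exists)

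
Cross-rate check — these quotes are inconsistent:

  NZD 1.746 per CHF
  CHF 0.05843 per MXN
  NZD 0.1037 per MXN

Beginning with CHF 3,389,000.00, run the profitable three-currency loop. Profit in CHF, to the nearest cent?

Profit: CHF 55,849.08

Profitable loop is CHF → MXN → NZD → CHF:
CHF 3,389,000.00 ÷ 0.05843 = MXN 58,001,026.87
MXN 58,001,026.87 × 0.1037 = NZD 6,014,706.49
NZD 6,014,706.49 ÷ 1.746 = CHF 3,444,849.08
Profit = CHF 3,444,849.08 − CHF 3,389,000.00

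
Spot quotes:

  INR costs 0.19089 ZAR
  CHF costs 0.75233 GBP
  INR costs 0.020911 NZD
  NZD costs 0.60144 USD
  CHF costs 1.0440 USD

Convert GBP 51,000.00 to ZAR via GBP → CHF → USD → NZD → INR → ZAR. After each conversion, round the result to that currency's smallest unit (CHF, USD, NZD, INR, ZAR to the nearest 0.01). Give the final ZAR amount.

ZAR 1,074,183.15

GBP 51,000.00 ÷ 0.75233 = CHF 67,789.40
CHF 67,789.40 × 1.0440 = USD 70,772.13
USD 70,772.13 ÷ 0.60144 = NZD 117,671.14
NZD 117,671.14 ÷ 0.020911 = INR 5,627,236.38
INR 5,627,236.38 × 0.19089 = ZAR 1,074,183.15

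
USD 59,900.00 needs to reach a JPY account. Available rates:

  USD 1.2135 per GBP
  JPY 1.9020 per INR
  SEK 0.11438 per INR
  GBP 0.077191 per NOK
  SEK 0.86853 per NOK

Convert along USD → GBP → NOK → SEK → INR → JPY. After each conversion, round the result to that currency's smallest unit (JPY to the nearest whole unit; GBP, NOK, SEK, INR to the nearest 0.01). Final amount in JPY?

USD 59,900.00 ÷ 1.2135 = GBP 49,361.35
GBP 49,361.35 ÷ 0.077191 = NOK 639,470.28
NOK 639,470.28 × 0.86853 = SEK 555,399.12
SEK 555,399.12 ÷ 0.11438 = INR 4,855,736.32
INR 4,855,736.32 × 1.9020 = JPY 9,235,610

JPY 9,235,610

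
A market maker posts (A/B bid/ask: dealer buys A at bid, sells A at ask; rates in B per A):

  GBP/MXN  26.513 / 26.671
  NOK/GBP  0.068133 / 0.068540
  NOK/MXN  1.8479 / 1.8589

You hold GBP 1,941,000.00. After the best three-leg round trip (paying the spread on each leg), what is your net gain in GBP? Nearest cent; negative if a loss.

Best loop GBP → NOK → MXN → GBP:
GBP 1,941,000.00 ÷ 0.068540 (buy NOK at ask) = NOK 28,319,229.65
NOK 28,319,229.65 × 1.8479 (sell NOK at bid) = MXN 52,331,104.46
MXN 52,331,104.46 ÷ 26.671 (buy GBP at ask) = GBP 1,962,097.58

Net profit: GBP 21,097.58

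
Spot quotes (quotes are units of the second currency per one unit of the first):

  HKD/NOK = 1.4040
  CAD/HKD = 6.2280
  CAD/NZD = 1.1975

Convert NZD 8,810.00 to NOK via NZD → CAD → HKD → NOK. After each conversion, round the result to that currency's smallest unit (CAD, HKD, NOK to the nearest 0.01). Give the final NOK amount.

NOK 64,330.34

NZD 8,810.00 ÷ 1.1975 = CAD 7,356.99
CAD 7,356.99 × 6.2280 = HKD 45,819.33
HKD 45,819.33 × 1.4040 = NOK 64,330.34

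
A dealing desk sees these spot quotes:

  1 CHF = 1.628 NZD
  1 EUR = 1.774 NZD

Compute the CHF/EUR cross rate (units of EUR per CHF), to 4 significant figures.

CHF/EUR = 0.9177

1 CHF × 1.628 = 1.628 NZD
1.628 NZD ÷ 1.774 = 0.9177 EUR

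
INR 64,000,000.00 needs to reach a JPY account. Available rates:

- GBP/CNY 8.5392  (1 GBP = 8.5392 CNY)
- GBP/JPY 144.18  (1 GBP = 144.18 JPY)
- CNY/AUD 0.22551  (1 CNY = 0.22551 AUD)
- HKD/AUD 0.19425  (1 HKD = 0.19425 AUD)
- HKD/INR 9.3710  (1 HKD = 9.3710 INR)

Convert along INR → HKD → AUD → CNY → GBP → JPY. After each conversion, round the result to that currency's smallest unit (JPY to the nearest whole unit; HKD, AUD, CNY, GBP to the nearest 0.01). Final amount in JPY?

JPY 99,329,237

INR 64,000,000.00 ÷ 9.3710 = HKD 6,829,580.62
HKD 6,829,580.62 × 0.19425 = AUD 1,326,646.04
AUD 1,326,646.04 ÷ 0.22551 = CNY 5,882,870.12
CNY 5,882,870.12 ÷ 8.5392 = GBP 688,925.21
GBP 688,925.21 × 144.18 = JPY 99,329,237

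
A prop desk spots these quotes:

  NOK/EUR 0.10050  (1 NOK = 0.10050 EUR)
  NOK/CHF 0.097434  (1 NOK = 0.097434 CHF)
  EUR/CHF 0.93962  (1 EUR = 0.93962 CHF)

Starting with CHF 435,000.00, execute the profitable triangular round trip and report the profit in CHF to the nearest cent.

Profitable loop is CHF → EUR → NOK → CHF:
CHF 435,000.00 ÷ 0.93962 = EUR 462,953.11
EUR 462,953.11 ÷ 0.10050 = NOK 4,606,498.59
NOK 4,606,498.59 × 0.097434 = CHF 448,829.58
Profit = CHF 448,829.58 − CHF 435,000.00

Profit: CHF 13,829.58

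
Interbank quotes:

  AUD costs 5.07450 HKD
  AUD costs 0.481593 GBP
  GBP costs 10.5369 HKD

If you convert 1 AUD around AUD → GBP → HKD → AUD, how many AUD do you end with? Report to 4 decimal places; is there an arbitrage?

Around AUD → GBP → HKD → AUD: 1 × 0.481593 × 10.5369 ÷ 5.07450 = 0.999999
Product ≈ 1 (deviation 0.000%, within rounding noise).

1.0000 (no arbitrage)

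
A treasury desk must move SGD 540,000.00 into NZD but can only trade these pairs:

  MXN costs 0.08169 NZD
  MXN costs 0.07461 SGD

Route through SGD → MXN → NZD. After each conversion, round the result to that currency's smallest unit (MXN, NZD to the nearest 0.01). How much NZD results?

NZD 591,242.46

SGD 540,000.00 ÷ 0.07461 = MXN 7,237,635.71
MXN 7,237,635.71 × 0.08169 = NZD 591,242.46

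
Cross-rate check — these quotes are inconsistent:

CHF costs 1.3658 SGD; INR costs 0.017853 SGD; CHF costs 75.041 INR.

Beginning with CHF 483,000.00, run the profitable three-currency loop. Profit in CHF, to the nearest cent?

Profitable loop is CHF → SGD → INR → CHF:
CHF 483,000.00 × 1.3658 = SGD 659,681.40
SGD 659,681.40 ÷ 0.017853 = INR 36,950,730.97
INR 36,950,730.97 ÷ 75.041 = CHF 492,407.23
Profit = CHF 492,407.23 − CHF 483,000.00

Profit: CHF 9,407.23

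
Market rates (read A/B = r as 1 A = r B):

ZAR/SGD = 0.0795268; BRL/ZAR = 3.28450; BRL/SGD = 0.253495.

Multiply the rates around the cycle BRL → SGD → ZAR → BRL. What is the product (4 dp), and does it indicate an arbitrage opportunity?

Around BRL → SGD → ZAR → BRL: 1 × 0.253495 ÷ 0.0795268 ÷ 3.28450 = 0.970480
Product < 1; profitable direction is BRL → ZAR → SGD → BRL.

0.9705 (arbitrage exists)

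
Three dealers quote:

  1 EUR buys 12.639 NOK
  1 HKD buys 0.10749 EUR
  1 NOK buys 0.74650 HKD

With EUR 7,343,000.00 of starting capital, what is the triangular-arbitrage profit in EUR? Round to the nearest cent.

Profitable loop is EUR → NOK → HKD → EUR:
EUR 7,343,000.00 × 12.639 = NOK 92,808,177.00
NOK 92,808,177.00 × 0.74650 = HKD 69,281,304.13
HKD 69,281,304.13 × 0.10749 = EUR 7,447,047.38
Profit = EUR 7,447,047.38 − EUR 7,343,000.00

Profit: EUR 104,047.38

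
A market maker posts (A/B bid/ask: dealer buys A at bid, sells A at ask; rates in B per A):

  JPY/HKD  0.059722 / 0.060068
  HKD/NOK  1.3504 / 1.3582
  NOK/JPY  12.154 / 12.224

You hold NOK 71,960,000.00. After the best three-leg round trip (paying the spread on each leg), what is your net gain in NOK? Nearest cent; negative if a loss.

Best loop NOK → HKD → JPY → NOK:
NOK 71,960,000.00 ÷ 1.3582 (buy HKD at ask) = HKD 52,981,887.79
HKD 52,981,887.79 ÷ 0.060068 (buy JPY at ask) = JPY 882,031,827
JPY 882,031,827 ÷ 12.224 (buy NOK at ask) = NOK 72,155,745.02

Net profit: NOK 195,745.02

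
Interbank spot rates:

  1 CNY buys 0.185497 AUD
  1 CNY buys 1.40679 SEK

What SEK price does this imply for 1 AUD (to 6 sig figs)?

1 AUD ÷ 0.185497 = 5.39092 CNY
5.39092 CNY × 1.40679 = 7.5839 SEK

AUD/SEK = 7.58390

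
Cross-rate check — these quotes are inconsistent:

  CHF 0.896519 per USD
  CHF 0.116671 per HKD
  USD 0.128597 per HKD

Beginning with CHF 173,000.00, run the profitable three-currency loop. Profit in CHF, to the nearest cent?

Profit: CHF 2,072.80

Profitable loop is CHF → USD → HKD → CHF:
CHF 173,000.00 ÷ 0.896519 = USD 192,968.58
USD 192,968.58 ÷ 0.128597 = HKD 1,500,568.30
HKD 1,500,568.30 × 0.116671 = CHF 175,072.80
Profit = CHF 175,072.80 − CHF 173,000.00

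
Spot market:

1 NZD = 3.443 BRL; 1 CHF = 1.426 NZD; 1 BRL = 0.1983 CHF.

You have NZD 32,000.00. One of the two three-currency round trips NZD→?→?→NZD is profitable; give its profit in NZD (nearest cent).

Profit: NZD 867.81

Profitable loop is NZD → CHF → BRL → NZD:
NZD 32,000.00 ÷ 1.426 = CHF 22,440.39
CHF 22,440.39 ÷ 0.1983 = BRL 113,163.86
BRL 113,163.86 ÷ 3.443 = NZD 32,867.81
Profit = NZD 32,867.81 − NZD 32,000.00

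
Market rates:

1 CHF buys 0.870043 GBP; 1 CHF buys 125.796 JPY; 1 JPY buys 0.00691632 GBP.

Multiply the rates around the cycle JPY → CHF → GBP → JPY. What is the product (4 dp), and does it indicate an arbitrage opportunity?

Around JPY → CHF → GBP → JPY: 1 ÷ 125.796 × 0.870043 ÷ 0.00691632 = 0.999997
Product ≈ 1 (deviation 0.000%, within rounding noise).

1.0000 (no arbitrage)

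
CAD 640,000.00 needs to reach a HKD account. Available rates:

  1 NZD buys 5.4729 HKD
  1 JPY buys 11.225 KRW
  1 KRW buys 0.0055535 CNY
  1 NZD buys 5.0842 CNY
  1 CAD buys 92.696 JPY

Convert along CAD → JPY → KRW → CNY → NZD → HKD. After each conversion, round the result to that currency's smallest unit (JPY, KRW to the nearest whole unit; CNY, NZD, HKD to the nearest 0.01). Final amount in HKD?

HKD 3,980,970.71

CAD 640,000.00 × 92.696 = JPY 59,325,440
JPY 59,325,440 × 11.225 = KRW 665,928,064
KRW 665,928,064 × 0.0055535 = CNY 3,698,231.50
CNY 3,698,231.50 ÷ 5.0842 = NZD 727,396.94
NZD 727,396.94 × 5.4729 = HKD 3,980,970.71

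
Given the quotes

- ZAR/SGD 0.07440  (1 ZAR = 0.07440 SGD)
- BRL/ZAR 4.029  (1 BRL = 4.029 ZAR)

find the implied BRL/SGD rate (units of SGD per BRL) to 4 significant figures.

1 BRL × 4.029 = 4.029 ZAR
4.029 ZAR × 0.07440 = 0.299758 SGD

BRL/SGD = 0.2998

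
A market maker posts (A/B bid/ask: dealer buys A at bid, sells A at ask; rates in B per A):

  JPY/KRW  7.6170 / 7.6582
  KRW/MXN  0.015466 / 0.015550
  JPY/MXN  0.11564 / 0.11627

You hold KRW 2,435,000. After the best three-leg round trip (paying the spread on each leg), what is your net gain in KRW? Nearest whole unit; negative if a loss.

Best loop KRW → MXN → JPY → KRW:
KRW 2,435,000 × 0.015466 (sell KRW at bid) = MXN 37,659.71
MXN 37,659.71 ÷ 0.11627 (buy JPY at ask) = JPY 323,899
JPY 323,899 × 7.6170 (sell JPY at bid) = KRW 2,467,137

Net profit: KRW 32,137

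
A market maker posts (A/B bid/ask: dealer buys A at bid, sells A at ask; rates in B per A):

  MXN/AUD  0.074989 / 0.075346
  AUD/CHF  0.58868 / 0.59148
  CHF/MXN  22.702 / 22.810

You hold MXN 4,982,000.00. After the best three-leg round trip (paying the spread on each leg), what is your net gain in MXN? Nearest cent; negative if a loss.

Net profit: MXN 10,805.94

Best loop MXN → AUD → CHF → MXN:
MXN 4,982,000.00 × 0.074989 (sell MXN at bid) = AUD 373,595.20
AUD 373,595.20 × 0.58868 (sell AUD at bid) = CHF 219,928.02
CHF 219,928.02 × 22.702 (sell CHF at bid) = MXN 4,992,805.94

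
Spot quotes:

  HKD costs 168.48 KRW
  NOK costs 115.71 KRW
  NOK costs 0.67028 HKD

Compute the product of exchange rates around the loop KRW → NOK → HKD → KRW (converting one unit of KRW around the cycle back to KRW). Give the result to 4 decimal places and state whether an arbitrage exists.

0.9760 (arbitrage exists)

Around KRW → NOK → HKD → KRW: 1 ÷ 115.71 × 0.67028 × 168.48 = 0.975964
Product < 1; profitable direction is KRW → HKD → NOK → KRW.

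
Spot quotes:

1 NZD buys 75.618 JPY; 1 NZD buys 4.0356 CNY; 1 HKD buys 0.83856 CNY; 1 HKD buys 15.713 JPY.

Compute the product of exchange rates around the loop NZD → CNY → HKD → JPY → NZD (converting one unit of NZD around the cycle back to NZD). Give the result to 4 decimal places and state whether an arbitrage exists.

1.0000 (no arbitrage)

Around NZD → CNY → HKD → JPY → NZD: 1 × 4.0356 ÷ 0.83856 × 15.713 ÷ 75.618 = 1.000018
Product ≈ 1 (deviation 0.002%, within rounding noise).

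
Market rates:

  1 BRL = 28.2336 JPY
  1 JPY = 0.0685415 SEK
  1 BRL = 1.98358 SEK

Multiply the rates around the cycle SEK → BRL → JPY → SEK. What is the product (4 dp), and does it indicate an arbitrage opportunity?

Around SEK → BRL → JPY → SEK: 1 ÷ 1.98358 × 28.2336 × 0.0685415 = 0.975596
Product < 1; profitable direction is SEK → JPY → BRL → SEK.

0.9756 (arbitrage exists)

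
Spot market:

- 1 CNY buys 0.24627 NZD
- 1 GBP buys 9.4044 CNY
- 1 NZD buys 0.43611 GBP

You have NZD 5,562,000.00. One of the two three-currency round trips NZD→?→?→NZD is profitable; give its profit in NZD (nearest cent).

Profit: NZD 55,843.45

Profitable loop is NZD → GBP → CNY → NZD:
NZD 5,562,000.00 × 0.43611 = GBP 2,425,643.82
GBP 2,425,643.82 × 9.4044 = CNY 22,811,724.74
CNY 22,811,724.74 × 0.24627 = NZD 5,617,843.45
Profit = NZD 5,617,843.45 − NZD 5,562,000.00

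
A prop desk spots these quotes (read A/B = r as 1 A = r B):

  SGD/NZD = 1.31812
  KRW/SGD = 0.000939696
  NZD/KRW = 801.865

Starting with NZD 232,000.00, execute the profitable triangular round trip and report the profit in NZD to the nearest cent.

Profitable loop is NZD → SGD → KRW → NZD:
NZD 232,000.00 ÷ 1.31812 = SGD 176,008.25
SGD 176,008.25 ÷ 0.000939696 = KRW 187,303,398
KRW 187,303,398 ÷ 801.865 = NZD 233,584.70
Profit = NZD 233,584.70 − NZD 232,000.00

Profit: NZD 1,584.70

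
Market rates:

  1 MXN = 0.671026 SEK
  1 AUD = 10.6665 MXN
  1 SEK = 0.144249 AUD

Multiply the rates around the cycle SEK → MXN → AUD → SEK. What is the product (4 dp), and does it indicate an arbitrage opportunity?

Around SEK → MXN → AUD → SEK: 1 ÷ 0.671026 ÷ 10.6665 ÷ 0.144249 = 0.968559
Product < 1; profitable direction is SEK → AUD → MXN → SEK.

0.9686 (arbitrage exists)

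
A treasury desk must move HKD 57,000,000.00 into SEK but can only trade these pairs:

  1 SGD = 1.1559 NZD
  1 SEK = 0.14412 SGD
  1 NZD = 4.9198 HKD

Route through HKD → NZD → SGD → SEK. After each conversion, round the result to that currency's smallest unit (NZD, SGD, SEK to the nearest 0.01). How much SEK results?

HKD 57,000,000.00 ÷ 4.9198 = NZD 11,585,836.82
NZD 11,585,836.82 ÷ 1.1559 = SGD 10,023,217.25
SGD 10,023,217.25 ÷ 0.14412 = SEK 69,547,718.91

SEK 69,547,718.91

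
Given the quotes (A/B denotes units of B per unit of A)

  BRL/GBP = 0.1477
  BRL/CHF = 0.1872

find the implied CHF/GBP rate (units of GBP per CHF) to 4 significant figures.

CHF/GBP = 0.7890

1 CHF ÷ 0.1872 = 5.34188 BRL
5.34188 BRL × 0.1477 = 0.788996 GBP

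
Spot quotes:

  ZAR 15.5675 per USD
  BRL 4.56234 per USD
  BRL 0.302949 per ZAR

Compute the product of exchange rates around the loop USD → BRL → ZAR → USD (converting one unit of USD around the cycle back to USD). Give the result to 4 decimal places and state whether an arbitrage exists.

Around USD → BRL → ZAR → USD: 1 × 4.56234 ÷ 0.302949 ÷ 15.5675 = 0.967385
Product < 1; profitable direction is USD → ZAR → BRL → USD.

0.9674 (arbitrage exists)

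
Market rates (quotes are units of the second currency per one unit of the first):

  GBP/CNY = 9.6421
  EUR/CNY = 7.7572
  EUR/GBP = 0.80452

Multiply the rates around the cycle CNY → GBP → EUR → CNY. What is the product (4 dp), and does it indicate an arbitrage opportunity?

Around CNY → GBP → EUR → CNY: 1 ÷ 9.6421 ÷ 0.80452 × 7.7572 = 0.999992
Product ≈ 1 (deviation 0.001%, within rounding noise).

1.0000 (no arbitrage)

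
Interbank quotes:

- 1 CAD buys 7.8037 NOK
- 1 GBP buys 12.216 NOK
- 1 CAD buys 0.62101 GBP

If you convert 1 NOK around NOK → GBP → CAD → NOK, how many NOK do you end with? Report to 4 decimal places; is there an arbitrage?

Around NOK → GBP → CAD → NOK: 1 ÷ 12.216 ÷ 0.62101 × 7.8037 = 1.028663
Product > 1; profitable direction is NOK → GBP → CAD → NOK.

1.0287 (arbitrage exists)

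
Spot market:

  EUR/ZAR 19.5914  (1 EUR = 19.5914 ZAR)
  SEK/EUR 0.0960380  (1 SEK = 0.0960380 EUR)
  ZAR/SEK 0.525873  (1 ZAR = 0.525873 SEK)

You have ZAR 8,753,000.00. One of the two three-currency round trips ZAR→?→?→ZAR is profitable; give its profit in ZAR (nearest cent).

Profit: ZAR 93,418.40

Profitable loop is ZAR → EUR → SEK → ZAR:
ZAR 8,753,000.00 ÷ 19.5914 = EUR 446,777.67
EUR 446,777.67 ÷ 0.0960380 = SEK 4,652,092.59
SEK 4,652,092.59 ÷ 0.525873 = ZAR 8,846,418.40
Profit = ZAR 8,846,418.40 − ZAR 8,753,000.00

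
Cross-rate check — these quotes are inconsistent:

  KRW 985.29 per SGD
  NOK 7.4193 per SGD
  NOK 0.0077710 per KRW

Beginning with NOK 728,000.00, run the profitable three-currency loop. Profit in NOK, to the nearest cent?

Profitable loop is NOK → SGD → KRW → NOK:
NOK 728,000.00 ÷ 7.4193 = SGD 98,122.46
SGD 98,122.46 × 985.29 = KRW 96,679,083
KRW 96,679,083 × 0.0077710 = NOK 751,293.15
Profit = NOK 751,293.15 − NOK 728,000.00

Profit: NOK 23,293.15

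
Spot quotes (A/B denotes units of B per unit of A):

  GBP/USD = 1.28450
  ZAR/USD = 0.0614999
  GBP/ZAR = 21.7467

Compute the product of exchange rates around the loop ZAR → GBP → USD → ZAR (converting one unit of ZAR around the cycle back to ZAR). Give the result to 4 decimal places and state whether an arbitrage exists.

0.9604 (arbitrage exists)

Around ZAR → GBP → USD → ZAR: 1 ÷ 21.7467 × 1.28450 ÷ 0.0614999 = 0.960431
Product < 1; profitable direction is ZAR → USD → GBP → ZAR.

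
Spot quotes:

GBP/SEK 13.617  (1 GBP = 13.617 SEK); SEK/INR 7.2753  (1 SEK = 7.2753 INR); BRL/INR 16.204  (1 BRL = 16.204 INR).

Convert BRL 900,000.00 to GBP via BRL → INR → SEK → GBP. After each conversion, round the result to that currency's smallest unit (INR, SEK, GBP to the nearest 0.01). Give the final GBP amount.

GBP 147,208.34

BRL 900,000.00 × 16.204 = INR 14,583,600.00
INR 14,583,600.00 ÷ 7.2753 = SEK 2,004,535.90
SEK 2,004,535.90 ÷ 13.617 = GBP 147,208.34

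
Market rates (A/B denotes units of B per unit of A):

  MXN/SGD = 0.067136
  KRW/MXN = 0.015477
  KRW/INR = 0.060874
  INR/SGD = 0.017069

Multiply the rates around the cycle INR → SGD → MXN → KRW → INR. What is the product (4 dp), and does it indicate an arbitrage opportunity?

Around INR → SGD → MXN → KRW → INR: 1 × 0.017069 ÷ 0.067136 ÷ 0.015477 × 0.060874 = 0.999995
Product ≈ 1 (deviation 0.001%, within rounding noise).

1.0000 (no arbitrage)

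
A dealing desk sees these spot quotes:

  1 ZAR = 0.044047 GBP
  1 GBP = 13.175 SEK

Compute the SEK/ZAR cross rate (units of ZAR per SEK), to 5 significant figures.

SEK/ZAR = 1.7232

1 SEK ÷ 13.175 = 0.0759013 GBP
0.0759013 GBP ÷ 0.044047 = 1.72319 ZAR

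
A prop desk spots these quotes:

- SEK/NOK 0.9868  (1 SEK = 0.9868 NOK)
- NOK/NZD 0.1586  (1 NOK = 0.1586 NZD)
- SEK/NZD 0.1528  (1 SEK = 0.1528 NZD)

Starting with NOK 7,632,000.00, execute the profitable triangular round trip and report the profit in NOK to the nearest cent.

Profitable loop is NOK → NZD → SEK → NOK:
NOK 7,632,000.00 × 0.1586 = NZD 1,210,435.20
NZD 1,210,435.20 ÷ 0.1528 = SEK 7,921,696.34
SEK 7,921,696.34 × 0.9868 = NOK 7,817,129.94
Profit = NOK 7,817,129.94 − NOK 7,632,000.00

Profit: NOK 185,129.94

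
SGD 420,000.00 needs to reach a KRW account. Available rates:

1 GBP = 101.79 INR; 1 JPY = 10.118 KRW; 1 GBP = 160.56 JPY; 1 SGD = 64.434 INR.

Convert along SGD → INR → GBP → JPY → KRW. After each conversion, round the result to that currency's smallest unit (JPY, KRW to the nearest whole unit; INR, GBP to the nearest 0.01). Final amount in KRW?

KRW 431,908,058

SGD 420,000.00 × 64.434 = INR 27,062,280.00
INR 27,062,280.00 ÷ 101.79 = GBP 265,863.84
GBP 265,863.84 × 160.56 = JPY 42,687,098
JPY 42,687,098 × 10.118 = KRW 431,908,058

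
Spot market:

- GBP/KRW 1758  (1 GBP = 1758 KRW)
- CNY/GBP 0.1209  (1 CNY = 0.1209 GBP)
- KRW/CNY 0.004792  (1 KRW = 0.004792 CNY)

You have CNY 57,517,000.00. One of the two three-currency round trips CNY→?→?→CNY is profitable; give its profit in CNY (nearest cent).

Profit: CNY 1,064,192.33

Profitable loop is CNY → GBP → KRW → CNY:
CNY 57,517,000.00 × 0.1209 = GBP 6,953,805.30
GBP 6,953,805.30 × 1758 = KRW 12,224,789,717
KRW 12,224,789,717 × 0.004792 = CNY 58,581,192.33
Profit = CNY 58,581,192.33 − CNY 57,517,000.00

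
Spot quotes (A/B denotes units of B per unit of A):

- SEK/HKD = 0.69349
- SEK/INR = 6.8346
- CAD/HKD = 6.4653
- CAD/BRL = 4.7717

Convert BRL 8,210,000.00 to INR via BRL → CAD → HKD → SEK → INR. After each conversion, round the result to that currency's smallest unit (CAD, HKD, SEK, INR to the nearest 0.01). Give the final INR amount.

INR 109,630,553.64

BRL 8,210,000.00 ÷ 4.7717 = CAD 1,720,560.81
CAD 1,720,560.81 × 6.4653 = HKD 11,123,941.80
HKD 11,123,941.80 ÷ 0.69349 = SEK 16,040,522.29
SEK 16,040,522.29 × 6.8346 = INR 109,630,553.64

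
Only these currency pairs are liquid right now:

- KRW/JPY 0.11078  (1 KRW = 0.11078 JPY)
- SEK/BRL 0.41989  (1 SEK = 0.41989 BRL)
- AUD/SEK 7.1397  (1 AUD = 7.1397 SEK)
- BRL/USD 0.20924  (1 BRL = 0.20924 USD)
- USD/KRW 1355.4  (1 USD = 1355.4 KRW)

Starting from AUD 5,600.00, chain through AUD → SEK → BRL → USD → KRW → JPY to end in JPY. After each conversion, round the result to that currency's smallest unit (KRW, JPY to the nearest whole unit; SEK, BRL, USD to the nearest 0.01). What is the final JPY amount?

JPY 527,445

AUD 5,600.00 × 7.1397 = SEK 39,982.32
SEK 39,982.32 × 0.41989 = BRL 16,788.18
BRL 16,788.18 × 0.20924 = USD 3,512.76
USD 3,512.76 × 1355.4 = KRW 4,761,195
KRW 4,761,195 × 0.11078 = JPY 527,445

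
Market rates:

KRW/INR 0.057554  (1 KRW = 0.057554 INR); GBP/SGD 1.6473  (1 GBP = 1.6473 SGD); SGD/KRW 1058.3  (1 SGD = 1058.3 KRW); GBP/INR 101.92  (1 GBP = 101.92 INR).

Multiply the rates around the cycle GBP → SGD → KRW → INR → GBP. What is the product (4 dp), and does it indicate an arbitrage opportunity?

Around GBP → SGD → KRW → INR → GBP: 1 × 1.6473 × 1058.3 × 0.057554 ÷ 101.92 = 0.984459
Product < 1; profitable direction is GBP → INR → KRW → SGD → GBP.

0.9845 (arbitrage exists)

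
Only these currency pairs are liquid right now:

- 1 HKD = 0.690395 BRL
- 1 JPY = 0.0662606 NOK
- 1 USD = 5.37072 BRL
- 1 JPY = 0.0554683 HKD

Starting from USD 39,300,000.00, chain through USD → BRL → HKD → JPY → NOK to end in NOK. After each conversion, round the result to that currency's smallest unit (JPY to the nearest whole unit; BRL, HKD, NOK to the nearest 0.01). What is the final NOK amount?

NOK 365,206,024.03

USD 39,300,000.00 × 5.37072 = BRL 211,069,296.00
BRL 211,069,296.00 ÷ 0.690395 = HKD 305,722,515.37
HKD 305,722,515.37 ÷ 0.0554683 = JPY 5,511,661,893
JPY 5,511,661,893 × 0.0662606 = NOK 365,206,024.03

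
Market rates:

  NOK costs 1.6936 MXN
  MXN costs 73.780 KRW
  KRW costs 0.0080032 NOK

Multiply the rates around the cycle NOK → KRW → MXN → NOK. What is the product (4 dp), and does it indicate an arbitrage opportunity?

1.0000 (no arbitrage)

Around NOK → KRW → MXN → NOK: 1 ÷ 0.0080032 ÷ 73.780 ÷ 1.6936 = 0.999970
Product ≈ 1 (deviation 0.003%, within rounding noise).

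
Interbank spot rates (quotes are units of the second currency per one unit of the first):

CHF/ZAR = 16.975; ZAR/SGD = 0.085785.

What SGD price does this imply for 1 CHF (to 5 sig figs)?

1 CHF × 16.975 = 16.975 ZAR
16.975 ZAR × 0.085785 = 1.4562 SGD

CHF/SGD = 1.4562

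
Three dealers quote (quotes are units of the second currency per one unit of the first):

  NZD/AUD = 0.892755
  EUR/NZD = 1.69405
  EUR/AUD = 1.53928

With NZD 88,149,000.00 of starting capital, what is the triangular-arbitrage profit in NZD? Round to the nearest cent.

Profit: NZD 1,568,363.13

Profitable loop is NZD → EUR → AUD → NZD:
NZD 88,149,000.00 ÷ 1.69405 = EUR 52,034,473.60
EUR 52,034,473.60 × 1.53928 = AUD 80,095,624.52
AUD 80,095,624.52 ÷ 0.892755 = NZD 89,717,363.13
Profit = NZD 89,717,363.13 − NZD 88,149,000.00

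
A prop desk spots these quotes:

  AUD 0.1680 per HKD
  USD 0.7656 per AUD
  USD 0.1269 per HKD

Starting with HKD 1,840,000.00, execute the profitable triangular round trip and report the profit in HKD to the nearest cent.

Profitable loop is HKD → AUD → USD → HKD:
HKD 1,840,000.00 × 0.1680 = AUD 309,120.00
AUD 309,120.00 × 0.7656 = USD 236,662.27
USD 236,662.27 ÷ 0.1269 = HKD 1,864,950.92
Profit = HKD 1,864,950.92 − HKD 1,840,000.00

Profit: HKD 24,950.92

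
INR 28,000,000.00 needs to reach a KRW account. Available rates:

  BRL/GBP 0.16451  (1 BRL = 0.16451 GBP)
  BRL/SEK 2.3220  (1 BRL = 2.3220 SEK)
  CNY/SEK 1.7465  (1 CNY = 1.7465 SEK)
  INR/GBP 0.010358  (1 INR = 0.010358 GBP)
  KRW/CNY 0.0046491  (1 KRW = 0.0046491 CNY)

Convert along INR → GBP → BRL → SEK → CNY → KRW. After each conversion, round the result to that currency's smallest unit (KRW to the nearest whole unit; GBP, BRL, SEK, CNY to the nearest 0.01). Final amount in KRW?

KRW 504,157,663

INR 28,000,000.00 × 0.010358 = GBP 290,024.00
GBP 290,024.00 ÷ 0.16451 = BRL 1,762,956.66
BRL 1,762,956.66 × 2.3220 = SEK 4,093,585.36
SEK 4,093,585.36 ÷ 1.7465 = CNY 2,343,879.39
CNY 2,343,879.39 ÷ 0.0046491 = KRW 504,157,663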